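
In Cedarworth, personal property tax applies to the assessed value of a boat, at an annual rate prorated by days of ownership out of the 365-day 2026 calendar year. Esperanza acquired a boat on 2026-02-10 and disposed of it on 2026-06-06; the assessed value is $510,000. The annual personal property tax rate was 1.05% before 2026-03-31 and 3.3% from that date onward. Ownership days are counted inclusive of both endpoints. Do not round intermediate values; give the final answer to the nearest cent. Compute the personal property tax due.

$3,854.34

2026-02-10 to 2026-03-30: 49 days at 1.05% → $510,000 × 1.05% × 49/365 = $718.8904
2026-03-31 to 2026-06-06: 68 days at 3.3% → $510,000 × 3.3% × 68/365 = $3,135.4521
Total = $3,854.3425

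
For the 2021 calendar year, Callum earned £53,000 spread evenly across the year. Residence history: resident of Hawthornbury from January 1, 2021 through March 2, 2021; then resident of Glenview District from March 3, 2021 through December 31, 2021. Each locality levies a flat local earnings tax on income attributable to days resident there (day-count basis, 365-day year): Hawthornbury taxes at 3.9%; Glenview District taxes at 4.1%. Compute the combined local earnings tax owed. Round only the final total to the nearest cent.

Hawthornbury, January 1 – March 2, 2021: 61 days → £53,000 × 3.9% × 61/365 = £345.4438
Glenview District, March 3 – December 31, 2021: 304 days → £53,000 × 4.1% × 304/365 = £1,809.8411
Total = £2,155.2849

£2,155.28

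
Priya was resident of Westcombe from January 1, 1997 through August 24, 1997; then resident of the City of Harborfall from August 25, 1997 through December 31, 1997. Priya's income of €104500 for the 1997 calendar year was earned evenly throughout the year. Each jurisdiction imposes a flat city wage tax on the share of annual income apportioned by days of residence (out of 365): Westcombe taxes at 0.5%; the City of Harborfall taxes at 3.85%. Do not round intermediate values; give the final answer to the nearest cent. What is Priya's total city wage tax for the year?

Westcombe, January 1 – August 24, 1997: 236 days → €104500 × 0.5% × 236/365 = €337.8356
The City of Harborfall, August 25 – December 31, 1997: 129 days → €104500 × 3.85% × 129/365 = €1421.9158
Total = €1759.7514

€1759.75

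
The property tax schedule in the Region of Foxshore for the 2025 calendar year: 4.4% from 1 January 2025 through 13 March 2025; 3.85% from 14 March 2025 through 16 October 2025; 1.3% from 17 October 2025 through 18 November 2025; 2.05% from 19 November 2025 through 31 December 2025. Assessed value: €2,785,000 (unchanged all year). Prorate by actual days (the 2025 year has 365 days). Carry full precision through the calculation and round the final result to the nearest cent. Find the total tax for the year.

€97,917.55

1 January – 13 March 2025: 72 days at 4.4% → €2,785,000 × 4.4% × 72/365 = €24,172.2740
14 March – 16 October 2025: 217 days at 3.85% → €2,785,000 × 3.85% × 217/365 = €63,745.9795
17 October – 18 November 2025: 33 days at 1.3% → €2,785,000 × 1.3% × 33/365 = €3,273.3288
19 November – 31 December 2025: 43 days at 2.05% → €2,785,000 × 2.05% × 43/365 = €6,725.9658
Total = €97,917.5479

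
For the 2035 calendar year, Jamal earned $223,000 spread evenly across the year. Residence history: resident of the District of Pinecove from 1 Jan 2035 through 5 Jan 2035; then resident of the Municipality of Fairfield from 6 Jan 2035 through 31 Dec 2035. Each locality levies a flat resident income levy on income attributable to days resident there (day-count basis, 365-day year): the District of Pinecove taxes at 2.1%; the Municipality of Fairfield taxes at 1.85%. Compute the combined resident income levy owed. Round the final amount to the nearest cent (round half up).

The District of Pinecove, 1 Jan – 5 Jan 2035: 5 days → $223,000 × 2.1% × 5/365 = $64.1507
The Municipality of Fairfield, 6 Jan – 31 Dec 2035: 360 days → $223,000 × 1.85% × 360/365 = $4,068.9863
Total = $4,133.1370

$4,133.14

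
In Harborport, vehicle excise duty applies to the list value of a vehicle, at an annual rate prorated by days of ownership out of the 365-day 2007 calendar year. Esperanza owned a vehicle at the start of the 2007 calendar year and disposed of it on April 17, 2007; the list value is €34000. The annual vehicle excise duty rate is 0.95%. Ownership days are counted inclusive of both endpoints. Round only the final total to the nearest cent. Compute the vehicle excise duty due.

€94.69

Days held (January 1 – April 17, 2007): 107 out of 365
Tax = €34000 × 0.95% × 107/365 = €94.6877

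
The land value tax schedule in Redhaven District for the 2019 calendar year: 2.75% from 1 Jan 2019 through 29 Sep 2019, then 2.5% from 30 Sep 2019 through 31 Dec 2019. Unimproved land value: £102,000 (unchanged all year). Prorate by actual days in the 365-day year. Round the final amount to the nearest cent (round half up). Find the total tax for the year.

£2,740.03

1 Jan – 29 Sep 2019: 272 days at 2.75% → £102,000 × 2.75% × 272/365 = £2,090.3014
30 Sep – 31 Dec 2019: 93 days at 2.5% → £102,000 × 2.5% × 93/365 = £649.7260
Total = £2,740.0274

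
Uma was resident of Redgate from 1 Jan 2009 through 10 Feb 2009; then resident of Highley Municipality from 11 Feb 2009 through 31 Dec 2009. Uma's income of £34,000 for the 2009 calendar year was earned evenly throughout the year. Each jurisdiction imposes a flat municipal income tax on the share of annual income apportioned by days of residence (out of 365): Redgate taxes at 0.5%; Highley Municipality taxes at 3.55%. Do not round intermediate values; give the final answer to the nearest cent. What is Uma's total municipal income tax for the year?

Redgate, 1 Jan – 10 Feb 2009: 41 days → £34,000 × 0.5% × 41/365 = £19.0959
Highley Municipality, 11 Feb – 31 Dec 2009: 324 days → £34,000 × 3.55% × 324/365 = £1,071.4192
Total = £1,090.5151

£1,090.52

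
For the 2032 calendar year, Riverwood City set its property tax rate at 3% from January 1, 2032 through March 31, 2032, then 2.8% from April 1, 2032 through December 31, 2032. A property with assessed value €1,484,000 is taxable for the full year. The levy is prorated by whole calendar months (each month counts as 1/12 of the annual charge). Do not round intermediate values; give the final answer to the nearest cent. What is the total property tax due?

€42,294.00

January 1 – March 31, 2032: 3 months at 3% → €1,484,000 × 3% × 3/12 = €11,130.0000
April 1 – December 31, 2032: 9 months at 2.8% → €1,484,000 × 2.8% × 9/12 = €31,164.0000
Total = €42,294.0000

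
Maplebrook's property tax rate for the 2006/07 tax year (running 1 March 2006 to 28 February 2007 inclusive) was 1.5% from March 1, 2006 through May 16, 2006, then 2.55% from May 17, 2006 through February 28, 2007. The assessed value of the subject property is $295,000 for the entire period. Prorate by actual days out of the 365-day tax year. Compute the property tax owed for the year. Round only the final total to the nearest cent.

March 1 – May 16, 2006: 77 days at 1.5% → $295,000 × 1.5% × 77/365 = $933.4932
May 17, 2006 – February 28, 2007: 288 days at 2.55% → $295,000 × 2.55% × 288/365 = $5,935.5616
Total = $6,869.0548

$6,869.05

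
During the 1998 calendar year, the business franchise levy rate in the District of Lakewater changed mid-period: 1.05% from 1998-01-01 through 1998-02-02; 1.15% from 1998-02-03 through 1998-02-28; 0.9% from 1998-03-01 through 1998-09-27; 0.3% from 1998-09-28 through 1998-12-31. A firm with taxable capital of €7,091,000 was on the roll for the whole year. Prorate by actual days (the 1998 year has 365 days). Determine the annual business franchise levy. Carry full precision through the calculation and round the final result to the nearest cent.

€54,969.82

1998-01-01 to 1998-02-02: 33 days at 1.05% → €7,091,000 × 1.05% × 33/365 = €6,731.5932
1998-02-03 to 1998-02-28: 26 days at 1.15% → €7,091,000 × 1.15% × 26/365 = €5,808.7918
1998-03-01 to 1998-09-27: 211 days at 0.9% → €7,091,000 × 0.9% × 211/365 = €36,892.6274
1998-09-28 to 1998-12-31: 95 days at 0.3% → €7,091,000 × 0.3% × 95/365 = €5,536.8082
Total = €54,969.8205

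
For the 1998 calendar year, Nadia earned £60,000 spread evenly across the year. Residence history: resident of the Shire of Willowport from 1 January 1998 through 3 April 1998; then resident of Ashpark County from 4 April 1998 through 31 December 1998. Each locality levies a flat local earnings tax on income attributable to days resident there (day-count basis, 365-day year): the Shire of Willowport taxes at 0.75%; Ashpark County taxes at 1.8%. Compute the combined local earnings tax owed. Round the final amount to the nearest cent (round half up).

The Shire of Willowport, 1 January – 3 April 1998: 93 days → £60,000 × 0.75% × 93/365 = £114.6575
Ashpark County, 4 April – 31 December 1998: 272 days → £60,000 × 1.8% × 272/365 = £804.8219
Total = £919.4795

£919.48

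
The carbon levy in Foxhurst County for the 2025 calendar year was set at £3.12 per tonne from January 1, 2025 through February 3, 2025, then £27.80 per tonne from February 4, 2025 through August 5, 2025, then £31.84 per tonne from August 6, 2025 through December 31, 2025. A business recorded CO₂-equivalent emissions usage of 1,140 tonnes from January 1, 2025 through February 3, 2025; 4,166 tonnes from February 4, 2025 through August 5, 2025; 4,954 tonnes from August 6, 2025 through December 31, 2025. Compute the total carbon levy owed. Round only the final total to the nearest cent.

January 1 – February 3, 2025: 1,140 tonnes at £3.12/tonne → £3,556.80
February 4 – August 5, 2025: 4,166 tonnes at £27.80/tonne → £115,814.80
August 6 – December 31, 2025: 4,954 tonnes at £31.84/tonne → £157,735.36

£277,106.96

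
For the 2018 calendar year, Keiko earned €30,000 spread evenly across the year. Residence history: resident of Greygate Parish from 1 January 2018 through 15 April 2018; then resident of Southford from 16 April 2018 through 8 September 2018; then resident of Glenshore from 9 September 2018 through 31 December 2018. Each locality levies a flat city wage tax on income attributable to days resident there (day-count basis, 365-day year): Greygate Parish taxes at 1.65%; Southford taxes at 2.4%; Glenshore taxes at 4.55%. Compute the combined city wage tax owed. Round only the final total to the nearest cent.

€856.73

Greygate Parish, 1 January – 15 April 2018: 105 days → €30,000 × 1.65% × 105/365 = €142.3973
Southford, 16 April – 8 September 2018: 146 days → €30,000 × 2.4% × 146/365 = €288.0000
Glenshore, 9 September – 31 December 2018: 114 days → €30,000 × 4.55% × 114/365 = €426.3288
Total = €856.7260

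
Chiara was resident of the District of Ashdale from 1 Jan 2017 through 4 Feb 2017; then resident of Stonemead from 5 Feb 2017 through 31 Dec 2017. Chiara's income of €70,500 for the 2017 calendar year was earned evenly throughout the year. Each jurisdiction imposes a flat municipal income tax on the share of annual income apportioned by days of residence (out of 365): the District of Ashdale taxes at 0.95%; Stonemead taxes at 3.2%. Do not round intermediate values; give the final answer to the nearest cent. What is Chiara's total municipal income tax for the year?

€2,103.89

The District of Ashdale, 1 Jan – 4 Feb 2017: 35 days → €70,500 × 0.95% × 35/365 = €64.2226
Stonemead, 5 Feb – 31 Dec 2017: 330 days → €70,500 × 3.2% × 330/365 = €2,039.6712
Total = €2,103.8938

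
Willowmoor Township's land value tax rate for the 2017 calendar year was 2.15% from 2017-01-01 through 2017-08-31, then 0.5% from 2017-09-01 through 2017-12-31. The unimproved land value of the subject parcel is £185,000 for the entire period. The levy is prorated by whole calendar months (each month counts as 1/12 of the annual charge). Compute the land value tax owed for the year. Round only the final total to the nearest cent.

2017-01-01 to 2017-08-31: 8 months at 2.15% → £185,000 × 2.15% × 8/12 = £2,651.6667
2017-09-01 to 2017-12-31: 4 months at 0.5% → £185,000 × 0.5% × 4/12 = £308.3333
Total = £2,960.0000

£2,960.00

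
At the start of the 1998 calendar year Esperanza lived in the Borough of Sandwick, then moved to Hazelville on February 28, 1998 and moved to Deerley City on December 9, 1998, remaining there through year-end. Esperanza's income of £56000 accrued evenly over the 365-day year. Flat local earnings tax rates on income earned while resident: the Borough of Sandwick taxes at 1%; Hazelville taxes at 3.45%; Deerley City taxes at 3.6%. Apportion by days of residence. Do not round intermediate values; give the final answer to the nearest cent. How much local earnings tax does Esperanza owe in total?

The Borough of Sandwick, January 1 – February 27, 1998: 58 days → £56000 × 1% × 58/365 = £88.9863
Hazelville, February 28 – December 8, 1998: 284 days → £56000 × 3.45% × 284/365 = £1503.2548
Deerley City, December 9 – December 31, 1998: 23 days → £56000 × 3.6% × 23/365 = £127.0356
Total = £1719.2767

£1719.28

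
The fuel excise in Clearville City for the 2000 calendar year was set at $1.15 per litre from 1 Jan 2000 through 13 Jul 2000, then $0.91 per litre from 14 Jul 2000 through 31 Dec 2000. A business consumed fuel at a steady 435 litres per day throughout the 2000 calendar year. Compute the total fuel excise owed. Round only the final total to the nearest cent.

1 Jan – 13 Jul 2000: 195 days × 435 litres/day = 84,825 litres at $1.15/litre → $97548.75
14 Jul – 31 Dec 2000: 171 days × 435 litres/day = 74,385 litres at $0.91/litre → $67690.35

$165239.10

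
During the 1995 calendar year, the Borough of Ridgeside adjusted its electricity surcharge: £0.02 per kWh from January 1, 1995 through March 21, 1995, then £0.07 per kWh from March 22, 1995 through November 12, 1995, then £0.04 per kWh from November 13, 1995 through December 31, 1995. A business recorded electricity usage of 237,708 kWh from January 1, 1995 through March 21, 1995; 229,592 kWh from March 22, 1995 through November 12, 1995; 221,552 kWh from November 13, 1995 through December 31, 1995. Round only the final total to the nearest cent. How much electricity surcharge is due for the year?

January 1 – March 21, 1995: 237,708 kWh at £0.02/kWh → £4754.16
March 22 – November 12, 1995: 229,592 kWh at £0.07/kWh → £16071.44
November 13 – December 31, 1995: 221,552 kWh at £0.04/kWh → £8862.08

£29687.68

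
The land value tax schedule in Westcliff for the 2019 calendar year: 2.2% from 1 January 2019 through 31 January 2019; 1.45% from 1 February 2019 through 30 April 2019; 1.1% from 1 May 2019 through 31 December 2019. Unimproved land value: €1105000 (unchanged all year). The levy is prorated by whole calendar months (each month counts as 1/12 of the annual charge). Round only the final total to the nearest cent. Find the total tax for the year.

1 January – 31 January 2019: 1 month at 2.2% → €1105000 × 2.2% × 1/12 = €2025.8333
1 February – 30 April 2019: 3 months at 1.45% → €1105000 × 1.45% × 3/12 = €4005.6250
1 May – 31 December 2019: 8 months at 1.1% → €1105000 × 1.1% × 8/12 = €8103.3333
Total = €14134.7917

€14134.79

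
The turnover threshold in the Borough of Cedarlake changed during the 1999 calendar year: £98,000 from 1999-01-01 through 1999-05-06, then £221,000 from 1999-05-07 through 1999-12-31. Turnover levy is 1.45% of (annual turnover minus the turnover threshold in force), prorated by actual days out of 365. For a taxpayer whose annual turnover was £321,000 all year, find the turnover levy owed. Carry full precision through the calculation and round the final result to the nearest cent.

1999-01-01 to 1999-05-06: 126 days, exemption £98,000 → (£321,000 − £98,000) × 1.45% × 126/365 = £1,116.2219
1999-05-07 to 1999-12-31: 239 days, exemption £221,000 → (£321,000 − £221,000) × 1.45% × 239/365 = £949.4521
Total = £2,065.6740

£2,065.67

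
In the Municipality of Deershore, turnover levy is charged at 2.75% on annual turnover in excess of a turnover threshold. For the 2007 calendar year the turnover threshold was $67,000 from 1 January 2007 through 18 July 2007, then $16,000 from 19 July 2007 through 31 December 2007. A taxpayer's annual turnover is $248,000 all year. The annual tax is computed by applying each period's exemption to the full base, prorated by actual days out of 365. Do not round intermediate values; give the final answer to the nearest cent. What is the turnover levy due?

1 January – 18 July 2007: 199 days, exemption $67,000 → ($248,000 − $67,000) × 2.75% × 199/365 = $2,713.7603
19 July – 31 December 2007: 166 days, exemption $16,000 → ($248,000 − $16,000) × 2.75% × 166/365 = $2,901.5890
Total = $5,615.3493

$5,615.35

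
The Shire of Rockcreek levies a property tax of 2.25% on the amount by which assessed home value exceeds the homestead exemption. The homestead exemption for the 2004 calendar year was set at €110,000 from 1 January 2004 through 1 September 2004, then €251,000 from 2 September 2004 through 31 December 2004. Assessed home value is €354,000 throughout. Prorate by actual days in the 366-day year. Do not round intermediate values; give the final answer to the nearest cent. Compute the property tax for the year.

1 January – 1 September 2004: 245 days, exemption €110,000 → (€354,000 − €110,000) × 2.25% × 245/366 = €3,675.0000
2 September – 31 December 2004: 121 days, exemption €251,000 → (€354,000 − €251,000) × 2.25% × 121/366 = €766.1680
Total = €4,441.1680

€4,441.17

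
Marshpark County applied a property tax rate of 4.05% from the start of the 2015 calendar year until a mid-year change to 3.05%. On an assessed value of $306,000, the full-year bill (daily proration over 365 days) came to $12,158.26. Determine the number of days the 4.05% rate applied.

Let d = days at the first rate; then 365 − d days at the second rate.
$306,000 × [4.05%·d + 3.05%·(365−d)] / 365 = $12,158.26
Solving gives d = 337, so the new rate took effect on 4 Dec 2015.

337 days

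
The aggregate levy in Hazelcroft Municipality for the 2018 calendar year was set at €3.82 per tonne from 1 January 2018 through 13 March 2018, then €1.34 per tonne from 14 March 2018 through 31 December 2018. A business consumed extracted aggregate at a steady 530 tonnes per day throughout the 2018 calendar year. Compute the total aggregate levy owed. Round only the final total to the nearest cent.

€353,859.80

1 January – 13 March 2018: 72 days × 530 tonnes/day = 38,160 tonnes at €3.82/tonne → €145,771.20
14 March – 31 December 2018: 293 days × 530 tonnes/day = 155,290 tonnes at €1.34/tonne → €208,088.60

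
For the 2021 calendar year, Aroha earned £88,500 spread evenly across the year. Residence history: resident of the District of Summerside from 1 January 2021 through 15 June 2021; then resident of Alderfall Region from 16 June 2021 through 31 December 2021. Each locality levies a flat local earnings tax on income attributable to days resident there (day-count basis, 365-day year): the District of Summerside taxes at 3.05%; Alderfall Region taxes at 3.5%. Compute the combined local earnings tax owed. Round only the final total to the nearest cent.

£2,916.38

The District of Summerside, 1 January – 15 June 2021: 166 days → £88,500 × 3.05% × 166/365 = £1,227.6041
Alderfall Region, 16 June – 31 December 2021: 199 days → £88,500 × 3.5% × 199/365 = £1,688.7740
Total = £2,916.3781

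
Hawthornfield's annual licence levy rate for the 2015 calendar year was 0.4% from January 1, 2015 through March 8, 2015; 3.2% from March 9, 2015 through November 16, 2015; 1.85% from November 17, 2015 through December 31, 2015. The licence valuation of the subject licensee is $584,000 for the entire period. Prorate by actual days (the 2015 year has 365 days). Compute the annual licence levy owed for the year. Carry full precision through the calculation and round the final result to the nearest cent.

$14,714.40

January 1 – March 8, 2015: 67 days at 0.4% → $584,000 × 0.4% × 67/365 = $428.8000
March 9 – November 16, 2015: 253 days at 3.2% → $584,000 × 3.2% × 253/365 = $12,953.6000
November 17 – December 31, 2015: 45 days at 1.85% → $584,000 × 1.85% × 45/365 = $1,332.0000
Total = $14,714.4000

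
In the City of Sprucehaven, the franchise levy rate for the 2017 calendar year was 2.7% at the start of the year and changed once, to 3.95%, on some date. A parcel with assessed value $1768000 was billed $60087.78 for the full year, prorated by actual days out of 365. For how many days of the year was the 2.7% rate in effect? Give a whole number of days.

161 days

Let d = days at the first rate; then 365 − d days at the second rate.
$1768000 × [2.7%·d + 3.95%·(365−d)] / 365 = $60087.78
Solving gives d = 161, so the new rate took effect on 11 June 2017.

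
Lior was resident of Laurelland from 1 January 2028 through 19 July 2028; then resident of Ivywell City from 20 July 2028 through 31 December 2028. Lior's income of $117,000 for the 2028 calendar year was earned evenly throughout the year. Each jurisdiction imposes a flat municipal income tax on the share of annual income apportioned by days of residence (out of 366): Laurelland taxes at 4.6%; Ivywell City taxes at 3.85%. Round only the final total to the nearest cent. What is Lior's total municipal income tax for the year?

$4,986.41

Laurelland, 1 January – 19 July 2028: 201 days → $117,000 × 4.6% × 201/366 = $2,955.6885
Ivywell City, 20 July – 31 December 2028: 165 days → $117,000 × 3.85% × 165/366 = $2,030.7172
Total = $4,986.4057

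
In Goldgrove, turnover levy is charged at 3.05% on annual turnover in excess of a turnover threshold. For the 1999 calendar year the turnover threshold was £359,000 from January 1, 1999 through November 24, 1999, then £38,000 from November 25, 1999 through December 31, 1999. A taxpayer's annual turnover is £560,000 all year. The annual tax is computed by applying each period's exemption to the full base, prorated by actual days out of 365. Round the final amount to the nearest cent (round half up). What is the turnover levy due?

£7,122.96

January 1 – November 24, 1999: 328 days, exemption £359,000 → (£560,000 − £359,000) × 3.05% × 328/365 = £5,509.0521
November 25 – December 31, 1999: 37 days, exemption £38,000 → (£560,000 − £38,000) × 3.05% × 37/365 = £1,613.9096
Total = £7,122.9616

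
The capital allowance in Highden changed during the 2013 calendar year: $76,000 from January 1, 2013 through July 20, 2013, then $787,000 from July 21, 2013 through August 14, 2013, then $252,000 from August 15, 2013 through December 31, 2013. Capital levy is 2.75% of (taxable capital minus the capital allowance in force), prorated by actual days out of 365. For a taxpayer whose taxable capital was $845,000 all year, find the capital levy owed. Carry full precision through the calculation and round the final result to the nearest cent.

January 1 – July 20, 2013: 201 days, exemption $76,000 → ($845,000 − $76,000) × 2.75% × 201/365 = $11,645.6096
July 21 – August 14, 2013: 25 days, exemption $787,000 → ($845,000 − $787,000) × 2.75% × 25/365 = $109.2466
August 15 – December 31, 2013: 139 days, exemption $252,000 → ($845,000 − $252,000) × 2.75% × 139/365 = $6,210.2534
Total = $17,965.1096

$17,965.11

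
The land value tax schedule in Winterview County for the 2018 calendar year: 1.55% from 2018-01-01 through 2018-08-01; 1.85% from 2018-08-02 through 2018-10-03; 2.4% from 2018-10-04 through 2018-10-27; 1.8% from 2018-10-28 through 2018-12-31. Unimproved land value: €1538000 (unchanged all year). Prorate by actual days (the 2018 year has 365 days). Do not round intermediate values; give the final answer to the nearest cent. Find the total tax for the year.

€26179.71

2018-01-01 to 2018-08-01: 213 days at 1.55% → €1538000 × 1.55% × 213/365 = €13911.5260
2018-08-02 to 2018-10-03: 63 days at 1.85% → €1538000 × 1.85% × 63/365 = €4911.0658
2018-10-04 to 2018-10-27: 24 days at 2.4% → €1538000 × 2.4% × 24/365 = €2427.0904
2018-10-28 to 2018-12-31: 65 days at 1.8% → €1538000 × 1.8% × 65/365 = €4930.0274
Total = €26179.7096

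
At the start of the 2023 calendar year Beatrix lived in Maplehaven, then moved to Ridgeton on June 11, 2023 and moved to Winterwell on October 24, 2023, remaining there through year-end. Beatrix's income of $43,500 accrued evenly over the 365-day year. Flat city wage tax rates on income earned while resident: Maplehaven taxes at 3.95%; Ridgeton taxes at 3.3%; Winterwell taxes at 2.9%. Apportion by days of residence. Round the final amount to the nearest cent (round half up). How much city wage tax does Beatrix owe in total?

Maplehaven, January 1 – June 10, 2023: 161 days → $43,500 × 3.95% × 161/365 = $757.9130
Ridgeton, June 11 – October 23, 2023: 135 days → $43,500 × 3.3% × 135/365 = $530.9384
Winterwell, October 24 – December 31, 2023: 69 days → $43,500 × 2.9% × 69/365 = $238.4753
Total = $1,527.3267

$1,527.33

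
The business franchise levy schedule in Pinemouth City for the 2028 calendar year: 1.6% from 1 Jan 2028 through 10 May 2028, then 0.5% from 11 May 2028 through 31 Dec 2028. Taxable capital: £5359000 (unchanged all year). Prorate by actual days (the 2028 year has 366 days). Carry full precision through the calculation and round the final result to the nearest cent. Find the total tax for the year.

£47894.23

1 Jan – 10 May 2028: 131 days at 1.6% → £5359000 × 1.6% × 131/366 = £30689.7923
11 May – 31 Dec 2028: 235 days at 0.5% → £5359000 × 0.5% × 235/366 = £17204.4399
Total = £47894.2322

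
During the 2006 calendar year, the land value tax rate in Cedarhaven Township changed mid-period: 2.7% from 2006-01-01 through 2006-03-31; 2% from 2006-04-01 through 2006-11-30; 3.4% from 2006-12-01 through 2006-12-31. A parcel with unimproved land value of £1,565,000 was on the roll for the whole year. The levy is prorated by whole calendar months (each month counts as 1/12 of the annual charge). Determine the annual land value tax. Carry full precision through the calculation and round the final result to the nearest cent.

2006-01-01 to 2006-03-31: 3 months at 2.7% → £1,565,000 × 2.7% × 3/12 = £10,563.7500
2006-04-01 to 2006-11-30: 8 months at 2% → £1,565,000 × 2% × 8/12 = £20,866.6667
2006-12-01 to 2006-12-31: 1 month at 3.4% → £1,565,000 × 3.4% × 1/12 = £4,434.1667
Total = £35,864.5833

£35,864.58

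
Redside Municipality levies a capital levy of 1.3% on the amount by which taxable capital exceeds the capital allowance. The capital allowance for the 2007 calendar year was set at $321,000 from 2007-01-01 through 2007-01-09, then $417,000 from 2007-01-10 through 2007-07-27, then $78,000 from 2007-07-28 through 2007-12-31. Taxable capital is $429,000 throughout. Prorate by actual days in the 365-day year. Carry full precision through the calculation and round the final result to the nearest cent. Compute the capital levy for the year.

$2,082.39

2007-01-01 to 2007-01-09: 9 days, exemption $321,000 → ($429,000 − $321,000) × 1.3% × 9/365 = $34.6192
2007-01-10 to 2007-07-27: 199 days, exemption $417,000 → ($429,000 − $417,000) × 1.3% × 199/365 = $85.0521
2007-07-28 to 2007-12-31: 157 days, exemption $78,000 → ($429,000 − $78,000) × 1.3% × 157/365 = $1,962.7151
Total = $2,082.3863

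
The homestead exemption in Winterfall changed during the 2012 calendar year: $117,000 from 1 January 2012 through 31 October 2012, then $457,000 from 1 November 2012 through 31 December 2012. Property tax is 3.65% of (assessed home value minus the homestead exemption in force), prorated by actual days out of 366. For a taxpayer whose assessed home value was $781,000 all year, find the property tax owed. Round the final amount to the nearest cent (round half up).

1 January – 31 October 2012: 305 days, exemption $117,000 → ($781,000 − $117,000) × 3.65% × 305/366 = $20,196.6667
1 November – 31 December 2012: 61 days, exemption $457,000 → ($781,000 − $457,000) × 3.65% × 61/366 = $1,971.0000
Total = $22,167.6667

$22,167.67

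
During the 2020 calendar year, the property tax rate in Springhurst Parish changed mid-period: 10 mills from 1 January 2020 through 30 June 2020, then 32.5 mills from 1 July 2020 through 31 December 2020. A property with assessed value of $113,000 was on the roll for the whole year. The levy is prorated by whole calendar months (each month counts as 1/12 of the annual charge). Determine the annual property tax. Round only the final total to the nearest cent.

1 January – 30 June 2020: 6 months at 10 mills → $113,000 × 1% × 6/12 = $565.0000
1 July – 31 December 2020: 6 months at 32.5 mills → $113,000 × 3.25% × 6/12 = $1,836.2500
Total = $2,401.2500

$2,401.25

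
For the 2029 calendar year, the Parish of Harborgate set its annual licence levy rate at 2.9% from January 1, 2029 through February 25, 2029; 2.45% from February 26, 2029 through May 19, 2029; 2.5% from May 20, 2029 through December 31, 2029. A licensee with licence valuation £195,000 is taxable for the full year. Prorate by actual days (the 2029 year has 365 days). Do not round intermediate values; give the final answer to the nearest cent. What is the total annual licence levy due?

January 1 – February 25, 2029: 56 days at 2.9% → £195,000 × 2.9% × 56/365 = £867.6164
February 26 – May 19, 2029: 83 days at 2.45% → £195,000 × 2.45% × 83/365 = £1,086.3904
May 20 – December 31, 2029: 226 days at 2.5% → £195,000 × 2.5% × 226/365 = £3,018.4932
Total = £4,972.5000

£4,972.50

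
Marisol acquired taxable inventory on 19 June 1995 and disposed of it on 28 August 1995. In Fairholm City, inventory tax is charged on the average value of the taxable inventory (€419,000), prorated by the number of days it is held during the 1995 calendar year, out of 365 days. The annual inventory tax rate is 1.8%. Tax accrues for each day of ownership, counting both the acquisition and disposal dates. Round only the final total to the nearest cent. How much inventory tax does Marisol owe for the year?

€1,467.07

Days held (19 June – 28 August 1995): 71 out of 365
Tax = €419,000 × 1.8% × 71/365 = €1,467.0740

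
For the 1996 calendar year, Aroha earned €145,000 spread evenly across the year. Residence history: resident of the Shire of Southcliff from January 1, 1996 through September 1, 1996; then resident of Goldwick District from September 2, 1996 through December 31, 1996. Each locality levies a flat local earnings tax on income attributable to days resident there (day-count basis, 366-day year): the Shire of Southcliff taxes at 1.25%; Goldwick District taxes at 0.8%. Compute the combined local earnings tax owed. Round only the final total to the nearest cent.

The Shire of Southcliff, January 1 – September 1, 1996: 245 days → €145,000 × 1.25% × 245/366 = €1,213.2855
Goldwick District, September 2 – December 31, 1996: 121 days → €145,000 × 0.8% × 121/366 = €383.4973
Total = €1,596.7828

€1,596.78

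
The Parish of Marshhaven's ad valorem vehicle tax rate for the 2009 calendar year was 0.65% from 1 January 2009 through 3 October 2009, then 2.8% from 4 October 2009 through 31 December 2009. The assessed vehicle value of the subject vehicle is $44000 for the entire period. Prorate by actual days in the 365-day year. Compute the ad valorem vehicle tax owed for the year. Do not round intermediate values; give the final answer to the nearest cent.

1 January – 3 October 2009: 276 days at 0.65% → $44000 × 0.65% × 276/365 = $216.2630
4 October – 31 December 2009: 89 days at 2.8% → $44000 × 2.8% × 89/365 = $300.4055
Total = $516.6685

$516.67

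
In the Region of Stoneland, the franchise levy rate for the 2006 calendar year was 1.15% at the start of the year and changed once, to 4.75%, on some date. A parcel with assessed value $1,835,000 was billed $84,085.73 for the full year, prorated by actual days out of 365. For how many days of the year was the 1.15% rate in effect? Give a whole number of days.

17 days

Let d = days at the first rate; then 365 − d days at the second rate.
$1,835,000 × [1.15%·d + 4.75%·(365−d)] / 365 = $84,085.73
Solving gives d = 17, so the new rate took effect on January 18, 2006.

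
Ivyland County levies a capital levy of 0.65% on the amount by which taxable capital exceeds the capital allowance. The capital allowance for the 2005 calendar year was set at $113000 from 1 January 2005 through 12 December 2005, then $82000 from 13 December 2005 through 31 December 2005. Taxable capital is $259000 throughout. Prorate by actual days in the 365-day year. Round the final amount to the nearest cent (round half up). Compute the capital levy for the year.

$959.49

1 January – 12 December 2005: 346 days, exemption $113000 → ($259000 − $113000) × 0.65% × 346/365 = $899.6000
13 December – 31 December 2005: 19 days, exemption $82000 → ($259000 − $82000) × 0.65% × 19/365 = $59.8890
Total = $959.4890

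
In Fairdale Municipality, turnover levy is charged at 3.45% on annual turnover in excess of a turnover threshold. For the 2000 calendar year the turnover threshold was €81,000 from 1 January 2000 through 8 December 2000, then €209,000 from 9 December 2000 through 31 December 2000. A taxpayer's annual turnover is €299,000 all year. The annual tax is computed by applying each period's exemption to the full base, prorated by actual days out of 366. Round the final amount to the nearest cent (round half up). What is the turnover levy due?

€7,243.49

1 January – 8 December 2000: 343 days, exemption €81,000 → (€299,000 − €81,000) × 3.45% × 343/366 = €7,048.3689
9 December – 31 December 2000: 23 days, exemption €209,000 → (€299,000 − €209,000) × 3.45% × 23/366 = €195.1230
Total = €7,243.4918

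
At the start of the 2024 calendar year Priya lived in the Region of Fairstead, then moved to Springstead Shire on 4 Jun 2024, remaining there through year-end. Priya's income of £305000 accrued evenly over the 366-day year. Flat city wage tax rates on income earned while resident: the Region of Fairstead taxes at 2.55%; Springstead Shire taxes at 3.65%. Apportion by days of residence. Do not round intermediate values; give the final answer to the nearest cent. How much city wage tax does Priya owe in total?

£9711.67

The Region of Fairstead, 1 Jan – 3 Jun 2024: 155 days → £305000 × 2.55% × 155/366 = £3293.7500
Springstead Shire, 4 Jun – 31 Dec 2024: 211 days → £305000 × 3.65% × 211/366 = £6417.9167
Total = £9711.6667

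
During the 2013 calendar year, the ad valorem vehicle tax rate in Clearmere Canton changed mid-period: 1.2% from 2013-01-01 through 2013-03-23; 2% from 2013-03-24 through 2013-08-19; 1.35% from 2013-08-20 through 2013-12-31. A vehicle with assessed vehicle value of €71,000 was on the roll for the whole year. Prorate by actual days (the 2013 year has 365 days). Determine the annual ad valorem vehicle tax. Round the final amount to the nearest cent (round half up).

2013-01-01 to 2013-03-23: 82 days at 1.2% → €71,000 × 1.2% × 82/365 = €191.4082
2013-03-24 to 2013-08-19: 149 days at 2% → €71,000 × 2% × 149/365 = €579.6712
2013-08-20 to 2013-12-31: 134 days at 1.35% → €71,000 × 1.35% × 134/365 = €351.8877
Total = €1,122.9671

€1,122.97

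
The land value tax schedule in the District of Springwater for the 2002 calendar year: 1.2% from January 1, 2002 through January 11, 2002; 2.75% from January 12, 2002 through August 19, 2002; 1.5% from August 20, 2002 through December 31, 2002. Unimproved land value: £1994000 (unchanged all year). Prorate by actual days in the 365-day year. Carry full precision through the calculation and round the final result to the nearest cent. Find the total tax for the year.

January 1 – January 11, 2002: 11 days at 1.2% → £1994000 × 1.2% × 11/365 = £721.1178
January 12 – August 19, 2002: 220 days at 2.75% → £1994000 × 2.75% × 220/365 = £33051.2329
August 20 – December 31, 2002: 134 days at 1.5% → £1994000 × 1.5% × 134/365 = £10980.6575
Total = £44753.0082

£44753.01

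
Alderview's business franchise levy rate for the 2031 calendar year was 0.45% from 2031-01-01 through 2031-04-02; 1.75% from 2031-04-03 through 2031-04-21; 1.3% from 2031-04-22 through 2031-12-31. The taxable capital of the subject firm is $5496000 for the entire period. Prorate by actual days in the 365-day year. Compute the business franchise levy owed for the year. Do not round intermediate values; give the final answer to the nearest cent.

2031-01-01 to 2031-04-02: 92 days at 0.45% → $5496000 × 0.45% × 92/365 = $6233.8192
2031-04-03 to 2031-04-21: 19 days at 1.75% → $5496000 × 1.75% × 19/365 = $5006.6301
2031-04-22 to 2031-12-31: 254 days at 1.3% → $5496000 × 1.3% × 254/365 = $49719.9781
Total = $60960.4274

$60960.43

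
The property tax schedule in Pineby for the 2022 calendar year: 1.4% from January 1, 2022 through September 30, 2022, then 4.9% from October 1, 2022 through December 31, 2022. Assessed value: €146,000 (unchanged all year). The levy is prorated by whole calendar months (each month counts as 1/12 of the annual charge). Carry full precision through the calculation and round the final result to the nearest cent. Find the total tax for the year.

€3,321.50

January 1 – September 30, 2022: 9 months at 1.4% → €146,000 × 1.4% × 9/12 = €1,533.0000
October 1 – December 31, 2022: 3 months at 4.9% → €146,000 × 4.9% × 3/12 = €1,788.5000
Total = €3,321.5000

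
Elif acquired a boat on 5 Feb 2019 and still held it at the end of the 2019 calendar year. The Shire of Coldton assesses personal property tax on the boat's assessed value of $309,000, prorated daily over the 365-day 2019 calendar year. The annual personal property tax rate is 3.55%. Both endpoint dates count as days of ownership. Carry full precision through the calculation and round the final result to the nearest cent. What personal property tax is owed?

$9,917.63

Days held (5 Feb – 31 Dec 2019): 330 out of 365
Tax = $309,000 × 3.55% × 330/365 = $9,917.6301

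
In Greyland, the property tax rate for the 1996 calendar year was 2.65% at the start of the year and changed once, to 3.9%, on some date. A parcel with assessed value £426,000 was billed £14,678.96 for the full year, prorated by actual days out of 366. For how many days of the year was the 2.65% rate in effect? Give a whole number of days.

Let d = days at the first rate; then 366 − d days at the second rate.
£426,000 × [2.65%·d + 3.9%·(366−d)] / 366 = £14,678.96
Solving gives d = 133, so the new rate took effect on May 13, 1996.

133 days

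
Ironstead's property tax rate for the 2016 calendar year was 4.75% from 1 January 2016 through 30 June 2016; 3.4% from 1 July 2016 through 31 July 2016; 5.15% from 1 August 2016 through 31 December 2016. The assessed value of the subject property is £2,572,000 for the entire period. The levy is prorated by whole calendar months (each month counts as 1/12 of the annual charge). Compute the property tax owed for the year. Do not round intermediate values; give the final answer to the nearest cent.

1 January – 30 June 2016: 6 months at 4.75% → £2,572,000 × 4.75% × 6/12 = £61,085.0000
1 July – 31 July 2016: 1 month at 3.4% → £2,572,000 × 3.4% × 1/12 = £7,287.3333
1 August – 31 December 2016: 5 months at 5.15% → £2,572,000 × 5.15% × 5/12 = £55,190.8333
Total = £123,563.1667

£123,563.17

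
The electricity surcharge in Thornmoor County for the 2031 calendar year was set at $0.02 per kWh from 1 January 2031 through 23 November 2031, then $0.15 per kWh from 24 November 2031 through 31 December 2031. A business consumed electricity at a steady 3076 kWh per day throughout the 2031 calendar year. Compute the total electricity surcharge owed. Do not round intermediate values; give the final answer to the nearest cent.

$37,650.24

1 January – 23 November 2031: 327 days × 3076 kWh/day = 1,005,852 kWh at $0.02/kWh → $20,117.04
24 November – 31 December 2031: 38 days × 3076 kWh/day = 116,888 kWh at $0.15/kWh → $17,533.20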